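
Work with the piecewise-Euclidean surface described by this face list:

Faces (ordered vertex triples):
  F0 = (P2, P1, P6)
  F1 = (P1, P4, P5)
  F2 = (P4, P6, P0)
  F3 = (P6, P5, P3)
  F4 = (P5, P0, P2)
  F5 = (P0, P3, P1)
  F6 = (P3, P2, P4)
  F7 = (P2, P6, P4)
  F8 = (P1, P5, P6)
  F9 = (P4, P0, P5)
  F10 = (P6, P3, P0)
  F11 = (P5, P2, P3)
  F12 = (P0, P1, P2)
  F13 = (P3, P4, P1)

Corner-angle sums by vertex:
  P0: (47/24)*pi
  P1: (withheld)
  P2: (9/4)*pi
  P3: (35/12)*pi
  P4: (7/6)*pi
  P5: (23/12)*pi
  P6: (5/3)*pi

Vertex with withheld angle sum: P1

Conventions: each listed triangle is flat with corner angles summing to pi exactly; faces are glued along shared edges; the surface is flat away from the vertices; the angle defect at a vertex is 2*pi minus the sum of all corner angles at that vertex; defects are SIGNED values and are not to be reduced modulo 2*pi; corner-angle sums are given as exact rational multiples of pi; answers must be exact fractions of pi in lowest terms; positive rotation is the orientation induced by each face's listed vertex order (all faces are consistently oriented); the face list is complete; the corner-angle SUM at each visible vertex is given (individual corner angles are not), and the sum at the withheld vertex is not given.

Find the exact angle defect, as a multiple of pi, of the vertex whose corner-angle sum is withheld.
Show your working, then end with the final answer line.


V = 7, E = 21, F = 14; chi = V - E + F = 0
Gauss-Bonnet: total defect = 2*pi*chi = 0; visible defects sum to pi/8

Answer: defect(P1) = -pi/8


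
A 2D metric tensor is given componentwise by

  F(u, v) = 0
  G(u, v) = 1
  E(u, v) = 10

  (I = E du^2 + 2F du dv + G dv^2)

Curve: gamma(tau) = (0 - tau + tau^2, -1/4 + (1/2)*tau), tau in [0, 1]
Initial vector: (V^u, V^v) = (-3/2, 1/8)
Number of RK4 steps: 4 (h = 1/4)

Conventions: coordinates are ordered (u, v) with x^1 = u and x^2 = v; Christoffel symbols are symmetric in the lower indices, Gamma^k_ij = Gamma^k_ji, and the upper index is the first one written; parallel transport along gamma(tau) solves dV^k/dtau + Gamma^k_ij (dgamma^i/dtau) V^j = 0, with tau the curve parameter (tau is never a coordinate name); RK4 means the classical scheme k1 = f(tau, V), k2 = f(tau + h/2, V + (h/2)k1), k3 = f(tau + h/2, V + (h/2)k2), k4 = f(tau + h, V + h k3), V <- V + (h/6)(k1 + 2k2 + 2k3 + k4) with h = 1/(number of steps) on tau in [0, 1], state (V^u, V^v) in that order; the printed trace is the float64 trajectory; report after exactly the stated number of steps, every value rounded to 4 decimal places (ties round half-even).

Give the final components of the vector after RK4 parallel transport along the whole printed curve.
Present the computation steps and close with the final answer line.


gamma'(tau) = (-1 + 2*tau, 1/2); f(tau, V)^k = -Gamma^k_ij(gamma(tau)) gamma'^i(tau) V^j; h = 1/4; intermediate values shown to 6 dp
curve data and Christoffel symbols at the stage parameters:
  tau = 0.000000: gamma = (0.000000, -0.250000), gamma' = (-1.000000, 0.500000); Gamma_uuu = 0.000000, Gamma_uuv = 0.000000, Gamma_uvv = 0.000000, Gamma_vuu = 0.000000, Gamma_vuv = 0.000000, Gamma_vvv = 0.000000
  tau = 0.125000: gamma = (-0.109375, -0.187500), gamma' = (-0.750000, 0.500000); Gamma_uuu = 0.000000, Gamma_uuv = 0.000000, Gamma_uvv = 0.000000, Gamma_vuu = 0.000000, Gamma_vuv = 0.000000, Gamma_vvv = 0.000000
  tau = 0.250000: gamma = (-0.187500, -0.125000), gamma' = (-0.500000, 0.500000); Gamma_uuu = 0.000000, Gamma_uuv = 0.000000, Gamma_uvv = 0.000000, Gamma_vuu = 0.000000, Gamma_vuv = 0.000000, Gamma_vvv = 0.000000
  tau = 0.375000: gamma = (-0.234375, -0.062500), gamma' = (-0.250000, 0.500000); Gamma_uuu = 0.000000, Gamma_uuv = 0.000000, Gamma_uvv = 0.000000, Gamma_vuu = 0.000000, Gamma_vuv = 0.000000, Gamma_vvv = 0.000000
  tau = 0.500000: gamma = (-0.250000, 0.000000), gamma' = (0.000000, 0.500000); Gamma_uuu = 0.000000, Gamma_uuv = 0.000000, Gamma_uvv = 0.000000, Gamma_vuu = 0.000000, Gamma_vuv = 0.000000, Gamma_vvv = 0.000000
  tau = 0.625000: gamma = (-0.234375, 0.062500), gamma' = (0.250000, 0.500000); Gamma_uuu = 0.000000, Gamma_uuv = 0.000000, Gamma_uvv = 0.000000, Gamma_vuu = 0.000000, Gamma_vuv = 0.000000, Gamma_vvv = 0.000000
  tau = 0.750000: gamma = (-0.187500, 0.125000), gamma' = (0.500000, 0.500000); Gamma_uuu = 0.000000, Gamma_uuv = 0.000000, Gamma_uvv = 0.000000, Gamma_vuu = 0.000000, Gamma_vuv = 0.000000, Gamma_vvv = 0.000000
  tau = 0.875000: gamma = (-0.109375, 0.187500), gamma' = (0.750000, 0.500000); Gamma_uuu = 0.000000, Gamma_uuv = 0.000000, Gamma_uvv = 0.000000, Gamma_vuu = 0.000000, Gamma_vuv = 0.000000, Gamma_vvv = 0.000000
  tau = 1.000000: gamma = (0.000000, 0.250000), gamma' = (1.000000, 0.500000); Gamma_uuu = 0.000000, Gamma_uuv = 0.000000, Gamma_uvv = 0.000000, Gamma_vuu = 0.000000, Gamma_vuv = 0.000000, Gamma_vvv = 0.000000
step 0: V^u = -1.5000, V^v = 0.1250
step 1: k1 = (0.000000, 0.000000), k2 = (0.000000, 0.000000), k3 = (0.000000, 0.000000), k4 = (0.000000, 0.000000); V <- V + (h/6)(k1 + 2k2 + 2k3 + k4): V^u = -1.5000, V^v = 0.1250
step 2: k1 = (0.000000, 0.000000), k2 = (0.000000, 0.000000), k3 = (0.000000, 0.000000), k4 = (0.000000, 0.000000); V <- V + (h/6)(k1 + 2k2 + 2k3 + k4): V^u = -1.5000, V^v = 0.1250
step 3: k1 = (0.000000, 0.000000), k2 = (0.000000, 0.000000), k3 = (0.000000, 0.000000), k4 = (0.000000, 0.000000); V <- V + (h/6)(k1 + 2k2 + 2k3 + k4): V^u = -1.5000, V^v = 0.1250
step 4: k1 = (0.000000, 0.000000), k2 = (0.000000, 0.000000), k3 = (0.000000, 0.000000), k4 = (0.000000, 0.000000); V <- V + (h/6)(k1 + 2k2 + 2k3 + k4): V^u = -1.5000, V^v = 0.1250

Answer: V^u = -1.5000, V^v = 0.1250


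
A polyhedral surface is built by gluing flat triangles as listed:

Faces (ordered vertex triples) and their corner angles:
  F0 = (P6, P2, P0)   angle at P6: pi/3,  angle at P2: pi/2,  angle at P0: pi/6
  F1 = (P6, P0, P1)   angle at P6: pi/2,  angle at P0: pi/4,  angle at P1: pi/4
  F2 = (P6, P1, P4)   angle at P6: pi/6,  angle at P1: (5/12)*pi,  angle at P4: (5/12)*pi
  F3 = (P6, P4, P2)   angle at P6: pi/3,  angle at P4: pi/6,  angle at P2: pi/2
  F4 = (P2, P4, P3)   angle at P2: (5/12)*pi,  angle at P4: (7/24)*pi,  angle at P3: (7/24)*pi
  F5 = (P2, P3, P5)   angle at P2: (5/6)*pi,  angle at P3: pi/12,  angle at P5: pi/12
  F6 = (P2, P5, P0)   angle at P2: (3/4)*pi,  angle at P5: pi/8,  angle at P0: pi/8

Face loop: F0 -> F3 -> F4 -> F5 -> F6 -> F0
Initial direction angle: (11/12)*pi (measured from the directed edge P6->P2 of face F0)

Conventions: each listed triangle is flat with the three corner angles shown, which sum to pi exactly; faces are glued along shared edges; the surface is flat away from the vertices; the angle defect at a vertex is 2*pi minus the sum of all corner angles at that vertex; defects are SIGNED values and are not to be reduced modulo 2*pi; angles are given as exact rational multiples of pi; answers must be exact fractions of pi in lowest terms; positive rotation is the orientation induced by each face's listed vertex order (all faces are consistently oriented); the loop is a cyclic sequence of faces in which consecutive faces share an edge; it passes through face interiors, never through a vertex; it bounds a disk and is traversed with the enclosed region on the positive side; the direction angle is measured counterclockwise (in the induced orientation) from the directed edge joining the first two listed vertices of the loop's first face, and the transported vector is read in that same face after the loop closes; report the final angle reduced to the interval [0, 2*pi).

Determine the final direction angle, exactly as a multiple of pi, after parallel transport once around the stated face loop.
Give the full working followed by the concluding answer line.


enclosed vertex P2: corner angles sum to 3*pi, defect = 2*pi - 3*pi = -pi
holonomy = initial angle + sum of enclosed defects (mod 2*pi), positive in the induced orientation
final angle = (11/12)*pi - pi = (23/12)*pi (mod 2*pi)

Answer: final direction angle = (23/12)*pi


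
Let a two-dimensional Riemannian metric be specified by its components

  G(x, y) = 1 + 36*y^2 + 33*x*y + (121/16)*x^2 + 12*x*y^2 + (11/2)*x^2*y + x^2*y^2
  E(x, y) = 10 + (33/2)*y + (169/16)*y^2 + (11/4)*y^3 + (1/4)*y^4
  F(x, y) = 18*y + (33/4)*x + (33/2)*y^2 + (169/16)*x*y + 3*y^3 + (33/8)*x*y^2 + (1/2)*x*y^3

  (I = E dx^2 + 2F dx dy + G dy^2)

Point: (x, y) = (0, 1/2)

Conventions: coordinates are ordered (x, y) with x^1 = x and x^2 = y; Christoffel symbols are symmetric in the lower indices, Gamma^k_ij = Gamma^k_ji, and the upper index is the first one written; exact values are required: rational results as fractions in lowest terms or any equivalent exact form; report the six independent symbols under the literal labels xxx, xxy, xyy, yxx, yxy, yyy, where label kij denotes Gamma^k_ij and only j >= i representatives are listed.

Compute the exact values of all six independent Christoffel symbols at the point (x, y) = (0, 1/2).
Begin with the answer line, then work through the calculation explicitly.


Answer: Gamma_xxx = 0, Gamma_xxy = 117/242, Gamma_xyy = 108/121, Gamma_yxx = 0, Gamma_yxy = 39/121, Gamma_yyy = 72/121

E = 85/4, F = 27/2, G = 10 at the point
E_x = 0, E_y = 117/4, F_x = 117/8, F_y = 147/4, G_x = 39/2, G_y = 36
EG - F^2 = 121/4;  g^inv = (4/121) * [[10, -27/2], [-27/2, 85/4]]
first-kind symbols [ij,l] = (1/2)(d_i g_jl + d_j g_il - d_l g_ij): [xx,x] = E_x/2 = 0, [xx,y] = F_x - E_y/2 = 0, [xy,x] = E_y/2 = 117/8, [xy,y] = G_x/2 = 39/4, [yy,x] = F_y - G_x/2 = 27, [yy,y] = G_y/2 = 18
Gamma^x_ij = (G*[ij,x] - F*[ij,y])/(EG - F^2), Gamma^y_ij = (E*[ij,y] - F*[ij,x])/(EG - F^2)


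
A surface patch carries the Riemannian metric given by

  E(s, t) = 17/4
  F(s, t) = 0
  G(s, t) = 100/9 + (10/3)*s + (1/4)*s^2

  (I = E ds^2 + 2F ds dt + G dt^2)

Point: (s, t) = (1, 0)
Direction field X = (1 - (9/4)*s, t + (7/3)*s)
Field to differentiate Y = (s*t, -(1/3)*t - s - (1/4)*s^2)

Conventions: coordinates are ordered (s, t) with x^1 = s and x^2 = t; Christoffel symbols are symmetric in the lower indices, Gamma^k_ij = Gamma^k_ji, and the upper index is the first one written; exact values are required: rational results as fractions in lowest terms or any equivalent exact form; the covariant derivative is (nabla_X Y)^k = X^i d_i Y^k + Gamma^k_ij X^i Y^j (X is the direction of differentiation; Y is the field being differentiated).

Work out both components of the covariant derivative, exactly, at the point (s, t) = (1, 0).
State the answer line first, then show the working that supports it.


Answer: (nabla_X Y)^s = 2233/612, (nabla_X Y)^t = 4309/3312

E = 17/4, F = 0, G = 529/36 at the point
E_s = 0, E_t = 0, F_s = 0, F_t = 0, G_s = 23/6, G_t = 0
EG - F^2 = 8993/144;  g^inv = (144/8993) * [[529/36, 0], [0, 17/4]]
first-kind symbols [ij,l] = (1/2)(d_i g_jl + d_j g_il - d_l g_ij): [ss,s] = E_s/2 = 0, [ss,t] = F_s - E_t/2 = 0, [st,s] = E_t/2 = 0, [st,t] = G_s/2 = 23/12, [tt,s] = F_t - G_s/2 = -23/12, [tt,t] = G_t/2 = 0
Gamma^s_ij = (G*[ij,s] - F*[ij,t])/(EG - F^2), Gamma^t_ij = (E*[ij,t] - F*[ij,s])/(EG - F^2)
Gamma_sss = 0, Gamma_sst = 0, Gamma_stt = -23/51, Gamma_tss = 0, Gamma_tst = 3/23, Gamma_ttt = 0
X = (-5/4, 7/3), Y = (0, -5/4) at the point


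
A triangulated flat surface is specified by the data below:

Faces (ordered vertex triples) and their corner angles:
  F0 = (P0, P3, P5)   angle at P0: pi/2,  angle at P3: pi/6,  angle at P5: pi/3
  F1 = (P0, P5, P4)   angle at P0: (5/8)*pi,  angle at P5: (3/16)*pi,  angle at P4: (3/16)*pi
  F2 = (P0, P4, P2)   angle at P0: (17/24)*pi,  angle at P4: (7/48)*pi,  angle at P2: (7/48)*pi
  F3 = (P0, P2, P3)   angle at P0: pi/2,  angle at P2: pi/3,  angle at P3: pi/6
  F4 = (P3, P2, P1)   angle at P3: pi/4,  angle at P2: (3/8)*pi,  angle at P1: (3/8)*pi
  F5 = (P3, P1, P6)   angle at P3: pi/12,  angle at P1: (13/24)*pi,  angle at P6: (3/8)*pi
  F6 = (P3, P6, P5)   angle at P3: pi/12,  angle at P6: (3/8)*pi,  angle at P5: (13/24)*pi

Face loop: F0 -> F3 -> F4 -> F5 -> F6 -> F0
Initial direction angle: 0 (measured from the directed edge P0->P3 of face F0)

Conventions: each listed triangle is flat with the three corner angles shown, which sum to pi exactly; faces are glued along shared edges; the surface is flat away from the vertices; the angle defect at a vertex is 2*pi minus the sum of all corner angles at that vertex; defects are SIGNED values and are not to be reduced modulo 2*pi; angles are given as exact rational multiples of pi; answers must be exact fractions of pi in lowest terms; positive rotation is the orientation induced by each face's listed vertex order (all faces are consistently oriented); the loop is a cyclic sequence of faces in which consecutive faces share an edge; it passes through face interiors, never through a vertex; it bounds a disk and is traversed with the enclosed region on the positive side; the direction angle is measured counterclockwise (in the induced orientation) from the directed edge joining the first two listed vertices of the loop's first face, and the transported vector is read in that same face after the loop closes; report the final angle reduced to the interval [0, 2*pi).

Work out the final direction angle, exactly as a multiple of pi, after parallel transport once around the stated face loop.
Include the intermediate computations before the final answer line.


enclosed vertex P3: corner angles sum to (3/4)*pi, defect = 2*pi - (3/4)*pi = (5/4)*pi
summing the enclosed defects onto the initial angle, mod 2*pi in the induced orientation:
final angle = 0 + (5/4)*pi = (5/4)*pi (mod 2*pi)

Answer: final direction angle = (5/4)*pi


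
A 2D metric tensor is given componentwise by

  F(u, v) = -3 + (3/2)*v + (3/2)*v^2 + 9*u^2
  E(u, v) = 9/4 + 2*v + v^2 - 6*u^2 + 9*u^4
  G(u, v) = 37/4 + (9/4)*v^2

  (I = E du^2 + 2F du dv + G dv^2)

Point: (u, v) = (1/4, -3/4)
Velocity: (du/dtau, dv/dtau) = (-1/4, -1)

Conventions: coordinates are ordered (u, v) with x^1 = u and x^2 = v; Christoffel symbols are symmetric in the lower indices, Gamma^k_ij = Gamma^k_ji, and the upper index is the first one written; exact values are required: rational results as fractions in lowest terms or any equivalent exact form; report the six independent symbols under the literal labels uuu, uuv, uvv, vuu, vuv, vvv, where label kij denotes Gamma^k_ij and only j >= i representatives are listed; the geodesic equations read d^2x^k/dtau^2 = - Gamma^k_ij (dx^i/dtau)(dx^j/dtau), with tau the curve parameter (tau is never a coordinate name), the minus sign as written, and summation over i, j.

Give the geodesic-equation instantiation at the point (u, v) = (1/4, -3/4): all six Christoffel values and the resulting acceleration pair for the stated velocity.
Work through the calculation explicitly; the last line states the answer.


E = 249/256, F = -87/32, G = 673/64 at the point
E_u = -39/16, E_v = 1/2, F_u = 9/2, F_v = -3/4, G_u = 0, G_v = -27/8
EG - F^2 = 46473/16384;  g^inv = (16384/46473) * [[673/64, 87/32], [87/32, 249/256]]
first-kind symbols [ij,l] = (1/2)(d_i g_jl + d_j g_il - d_l g_ij): [uu,u] = E_u/2 = -39/32, [uu,v] = F_u - E_v/2 = 17/4, [uv,u] = E_v/2 = 1/4, [uv,v] = G_u/2 = 0, [vv,u] = F_v - G_u/2 = -3/4, [vv,v] = G_v/2 = -27/16
Gamma^u_ij = (G*[ij,u] - F*[ij,v])/(EG - F^2), Gamma^v_ij = (E*[ij,v] - F*[ij,u])/(EG - F^2)
Gamma_uuu = -984/2213, Gamma_uuv = 43072/46473, Gamma_uvv = -68128/15491, Gamma_vuu = 640/2213, Gamma_vuv = 3712/15491, Gamma_vvv = -20100/15491
d^2u/dtau^2 = -(Gamma_uuu*(-1/4)^2 + 2*Gamma_uuv*(-1/4)*(-1) + Gamma_uvv*(-1)^2) = 368279/92946
d^2v/dtau^2 = -(Gamma_vuu*(-1/4)^2 + 2*Gamma_vuv*(-1/4)*(-1) + Gamma_vvv*(-1)^2) = 17964/15491

Answer: Gamma_uuu = -984/2213, Gamma_uuv = 43072/46473, Gamma_uvv = -68128/15491, Gamma_vuu = 640/2213, Gamma_vuv = 3712/15491, Gamma_vvv = -20100/15491; accelerations (d^2u/dtau^2, d^2v/dtau^2) = (368279/92946, 17964/15491)


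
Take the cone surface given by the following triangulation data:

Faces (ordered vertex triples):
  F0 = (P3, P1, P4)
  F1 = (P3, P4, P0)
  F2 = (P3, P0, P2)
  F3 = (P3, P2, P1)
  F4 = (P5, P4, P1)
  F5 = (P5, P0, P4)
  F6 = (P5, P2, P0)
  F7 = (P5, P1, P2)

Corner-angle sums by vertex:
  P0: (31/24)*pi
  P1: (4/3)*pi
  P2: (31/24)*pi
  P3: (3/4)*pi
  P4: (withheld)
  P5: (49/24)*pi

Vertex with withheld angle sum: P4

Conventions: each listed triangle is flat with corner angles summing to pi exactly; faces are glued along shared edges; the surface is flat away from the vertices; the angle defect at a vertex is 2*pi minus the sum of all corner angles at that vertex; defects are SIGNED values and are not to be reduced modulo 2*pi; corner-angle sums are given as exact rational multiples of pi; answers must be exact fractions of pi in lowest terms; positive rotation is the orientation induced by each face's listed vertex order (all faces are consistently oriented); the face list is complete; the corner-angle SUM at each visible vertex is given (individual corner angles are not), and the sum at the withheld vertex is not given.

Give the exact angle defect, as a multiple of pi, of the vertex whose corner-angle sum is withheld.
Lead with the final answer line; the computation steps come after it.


Answer: defect(P4) = (17/24)*pi

V = 6, E = 12, F = 8; chi = V - E + F = 2
Gauss-Bonnet: total defect = 2*pi*chi = 4*pi; visible defects sum to (79/24)*pi


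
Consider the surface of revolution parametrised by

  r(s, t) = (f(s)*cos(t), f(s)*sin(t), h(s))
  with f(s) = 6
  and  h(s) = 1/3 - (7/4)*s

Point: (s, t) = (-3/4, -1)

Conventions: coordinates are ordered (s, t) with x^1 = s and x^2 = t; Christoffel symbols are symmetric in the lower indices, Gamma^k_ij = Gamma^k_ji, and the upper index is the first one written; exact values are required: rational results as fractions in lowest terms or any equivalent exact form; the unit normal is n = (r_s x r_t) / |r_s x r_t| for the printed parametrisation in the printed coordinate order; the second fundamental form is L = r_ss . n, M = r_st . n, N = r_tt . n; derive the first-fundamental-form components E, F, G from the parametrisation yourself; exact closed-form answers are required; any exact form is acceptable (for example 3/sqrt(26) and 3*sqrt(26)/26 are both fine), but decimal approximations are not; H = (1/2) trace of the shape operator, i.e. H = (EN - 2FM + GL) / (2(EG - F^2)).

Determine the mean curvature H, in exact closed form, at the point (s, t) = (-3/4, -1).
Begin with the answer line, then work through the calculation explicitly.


Answer: H = -1/12

f = 6, f' = 0, f'' = 0, h' = -7/4, h'' = 0
E = 49/16, F = 0, G = 36; answer radicand W^2 = 49/16
unnormalised second-form numerators: l = 0, m = 0, n = -21/2; L = l/sqrt(49/16), and similarly M = m/sqrt(W^2), N = n/sqrt(W^2)
H = (E*n - 2*F*m + G*l) / (2*(EG - F^2)*sqrt(W^2)); E*n - 2*F*m + G*l = -1029/32, EG - F^2 = 441/4, so H = (-7/48)/sqrt(49/16)


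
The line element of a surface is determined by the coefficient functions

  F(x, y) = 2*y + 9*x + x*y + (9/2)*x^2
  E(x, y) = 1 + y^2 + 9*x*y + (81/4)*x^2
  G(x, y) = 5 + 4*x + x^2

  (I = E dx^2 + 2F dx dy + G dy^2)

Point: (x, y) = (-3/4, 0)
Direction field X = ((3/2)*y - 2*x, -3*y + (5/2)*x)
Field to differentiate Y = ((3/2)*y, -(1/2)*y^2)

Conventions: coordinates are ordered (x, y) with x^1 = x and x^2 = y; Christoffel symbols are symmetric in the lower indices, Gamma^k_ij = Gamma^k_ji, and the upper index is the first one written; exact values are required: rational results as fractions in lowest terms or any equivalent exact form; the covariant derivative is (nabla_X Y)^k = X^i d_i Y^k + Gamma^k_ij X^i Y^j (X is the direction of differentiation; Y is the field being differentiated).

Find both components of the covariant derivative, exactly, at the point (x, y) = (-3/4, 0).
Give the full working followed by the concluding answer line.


E = 793/64, F = -135/32, G = 41/16 at the point
E_x = -243/8, E_y = -27/4, F_x = 9/4, F_y = 5/4, G_x = 5/2, G_y = 0
EG - F^2 = 893/64;  g^inv = (64/893) * [[41/16, 135/32], [135/32, 793/64]]
first-kind symbols [ij,l] = (1/2)(d_i g_jl + d_j g_il - d_l g_ij): [xx,x] = E_x/2 = -243/16, [xx,y] = F_x - E_y/2 = 45/8, [xy,x] = E_y/2 = -27/8, [xy,y] = G_x/2 = 5/4, [yy,x] = F_y - G_x/2 = 0, [yy,y] = G_y/2 = 0
Gamma^x_ij = (G*[ij,x] - F*[ij,y])/(EG - F^2), Gamma^y_ij = (E*[ij,y] - F*[ij,x])/(EG - F^2)
Gamma_xxx = -972/893, Gamma_xxy = -216/893, Gamma_xyy = 0, Gamma_yxx = 360/893, Gamma_yxy = 80/893, Gamma_yyy = 0
X = (3/2, -15/8), Y = (0, 0) at the point

Answer: (nabla_X Y)^x = -45/16, (nabla_X Y)^y = 0


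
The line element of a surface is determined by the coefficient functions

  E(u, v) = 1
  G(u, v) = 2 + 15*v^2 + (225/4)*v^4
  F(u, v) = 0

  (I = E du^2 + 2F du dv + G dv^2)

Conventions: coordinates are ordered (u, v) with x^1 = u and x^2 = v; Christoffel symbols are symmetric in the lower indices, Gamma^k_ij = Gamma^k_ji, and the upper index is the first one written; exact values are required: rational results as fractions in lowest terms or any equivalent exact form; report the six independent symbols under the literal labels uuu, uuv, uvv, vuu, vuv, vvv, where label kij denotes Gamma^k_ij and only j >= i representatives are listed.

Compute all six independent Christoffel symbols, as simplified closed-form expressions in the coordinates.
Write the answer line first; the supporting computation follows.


Answer: Gamma_uuu = 0, Gamma_uuv = 0, Gamma_uvv = 0, Gamma_vuu = 0, Gamma_vuv = 0, Gamma_vvv = (450*v^3 + 60*v)/(225*v^4 + 60*v^2 + 8)

E = 1; F = 0; G = 2 + 15*v^2 + (225/4)*v^4
Gamma^k_ij = (1/2) g^{kl} (d_i g_jl + d_j g_il - d_l g_ij), with g^inv = (1/(EG-F^2)) [[G, -F], [-F, E]]
first partials: E_u = 0, E_v = 0, F_u = 0, F_v = 0, G_u = 0, G_v = 30*v + 225*v^3
D = EG - F^2 = 2 + 15*v^2 + (225/4)*v^4
expanded: Gamma^u_uu = (G E_u - 2F F_u + F E_v)/(2D), Gamma^u_uv = (G E_v - F G_u)/(2D), Gamma^u_vv = (2G F_v - G G_u - F G_v)/(2D), Gamma^v_uu = (2E F_u - E E_v - F E_u)/(2D), Gamma^v_uv = (E G_u - F E_v)/(2D), Gamma^v_vv = (E G_v - 2F F_v + F G_u)/(2D); substitute and cancel common factors


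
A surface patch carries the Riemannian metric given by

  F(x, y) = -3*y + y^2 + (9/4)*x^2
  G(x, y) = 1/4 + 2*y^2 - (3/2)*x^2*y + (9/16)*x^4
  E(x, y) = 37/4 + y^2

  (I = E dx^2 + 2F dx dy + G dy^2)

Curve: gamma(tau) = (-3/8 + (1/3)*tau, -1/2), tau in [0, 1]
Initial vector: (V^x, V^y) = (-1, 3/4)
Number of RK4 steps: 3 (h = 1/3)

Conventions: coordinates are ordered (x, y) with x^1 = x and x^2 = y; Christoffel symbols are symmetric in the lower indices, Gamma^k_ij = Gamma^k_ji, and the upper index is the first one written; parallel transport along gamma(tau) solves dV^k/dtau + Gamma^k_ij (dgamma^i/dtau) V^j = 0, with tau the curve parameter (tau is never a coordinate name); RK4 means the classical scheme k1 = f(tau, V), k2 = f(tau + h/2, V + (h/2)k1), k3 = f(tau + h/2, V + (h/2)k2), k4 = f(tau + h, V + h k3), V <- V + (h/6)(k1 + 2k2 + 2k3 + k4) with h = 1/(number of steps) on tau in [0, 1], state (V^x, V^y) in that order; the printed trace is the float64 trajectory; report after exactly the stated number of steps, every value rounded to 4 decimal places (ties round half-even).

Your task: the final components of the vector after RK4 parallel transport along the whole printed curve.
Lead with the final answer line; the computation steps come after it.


Answer: V^x = -0.9294, V^y = 0.4513

gamma'(tau) = (1/3, 0); f(tau, V)^k = -Gamma^k_ij(gamma(tau)) gamma'^i(tau) V^j; h = 1/3; intermediate values shown to 6 dp
curve data and Christoffel symbols at the stage parameters:
  tau = 0.000000: gamma = (-0.375000, -0.500000), gamma' = (0.333333, 0.000000); Gamma_xxx = 0.619255, Gamma_xxy = 0.068256, Gamma_xyy = -0.223813, Gamma_yxx = -2.846936, Gamma_yxy = -0.555765, Gamma_yyy = -0.741963
  tau = 0.166667: gamma = (-0.319444, -0.500000), gamma' = (0.333333, 0.000000); Gamma_xxx = 0.465261, Gamma_xxy = 0.032761, Gamma_xyy = -0.242800, Gamma_yxx = -2.232761, Gamma_yxy = -0.409795, Gamma_yyy = -0.715873
  tau = 0.333333: gamma = (-0.263889, -0.500000), gamma' = (0.333333, 0.000000); Gamma_xxx = 0.326761, Gamma_xxy = 0.003566, Gamma_xyy = -0.258648, Gamma_yxx = -1.628076, Gamma_yxy = -0.280002, Gamma_yyy = -0.694533
  tau = 0.500000: gamma = (-0.208333, -0.500000), gamma' = (0.333333, 0.000000); Gamma_xxx = 0.200559, Gamma_xxy = -0.020919, Gamma_xyy = -0.271986, Gamma_yxx = -1.031205, Gamma_yxy = -0.163054, Gamma_yyy = -0.676374
  tau = 0.666667: gamma = (-0.152778, -0.500000), gamma' = (0.333333, 0.000000); Gamma_xxx = 0.083550, Gamma_xxy = -0.042059, Gamma_xyy = -0.283332, Gamma_yxx = -0.440342, Gamma_yxy = -0.055720, Gamma_yyy = -0.660051
  tau = 0.833333: gamma = (-0.097222, -0.500000), gamma' = (0.333333, 0.000000); Gamma_xxx = -0.027298, Gamma_xxy = -0.061050, Gamma_xyy = -0.293123, Gamma_yxx = 0.146408, Gamma_yxy = 0.045150, Gamma_yyy = -0.644385
  tau = 1.000000: gamma = (-0.041667, -0.500000), gamma' = (0.333333, 0.000000); Gamma_xxx = -0.134959, Gamma_xxy = -0.078967, Gamma_xyy = -0.301755, Gamma_yxx = 0.731003, Gamma_yxy = 0.142644, Gamma_yyy = -0.628311
step 0: V^x = -1.0000, V^y = 0.7500
step 1: k1 = (0.189354, -0.810038), k2 = (0.143477, -0.636759), k3 = (0.144347, -0.638505), k4 = (0.103041, -0.466444); V <- V + (h/6)(k1 + 2k2 + 2k3 + k4): V^x = -0.9518, V^y = 0.5374
step 2: k1 = (0.103029, -0.466364), k2 = (0.065686, -0.296273), k3 = (0.066300, -0.296872), k4 = (0.032038, -0.128315); V <- V + (h/6)(k1 + 2k2 + 2k3 + k4): V^x = -0.9296, V^y = 0.4384
step 3: k1 = (0.032036, -0.128305), k2 = (0.000077, 0.038830), k3 = (0.000595, 0.038671), k4 = (-0.029931, 0.205007); V <- V + (h/6)(k1 + 2k2 + 2k3 + k4): V^x = -0.9294, V^y = 0.4513


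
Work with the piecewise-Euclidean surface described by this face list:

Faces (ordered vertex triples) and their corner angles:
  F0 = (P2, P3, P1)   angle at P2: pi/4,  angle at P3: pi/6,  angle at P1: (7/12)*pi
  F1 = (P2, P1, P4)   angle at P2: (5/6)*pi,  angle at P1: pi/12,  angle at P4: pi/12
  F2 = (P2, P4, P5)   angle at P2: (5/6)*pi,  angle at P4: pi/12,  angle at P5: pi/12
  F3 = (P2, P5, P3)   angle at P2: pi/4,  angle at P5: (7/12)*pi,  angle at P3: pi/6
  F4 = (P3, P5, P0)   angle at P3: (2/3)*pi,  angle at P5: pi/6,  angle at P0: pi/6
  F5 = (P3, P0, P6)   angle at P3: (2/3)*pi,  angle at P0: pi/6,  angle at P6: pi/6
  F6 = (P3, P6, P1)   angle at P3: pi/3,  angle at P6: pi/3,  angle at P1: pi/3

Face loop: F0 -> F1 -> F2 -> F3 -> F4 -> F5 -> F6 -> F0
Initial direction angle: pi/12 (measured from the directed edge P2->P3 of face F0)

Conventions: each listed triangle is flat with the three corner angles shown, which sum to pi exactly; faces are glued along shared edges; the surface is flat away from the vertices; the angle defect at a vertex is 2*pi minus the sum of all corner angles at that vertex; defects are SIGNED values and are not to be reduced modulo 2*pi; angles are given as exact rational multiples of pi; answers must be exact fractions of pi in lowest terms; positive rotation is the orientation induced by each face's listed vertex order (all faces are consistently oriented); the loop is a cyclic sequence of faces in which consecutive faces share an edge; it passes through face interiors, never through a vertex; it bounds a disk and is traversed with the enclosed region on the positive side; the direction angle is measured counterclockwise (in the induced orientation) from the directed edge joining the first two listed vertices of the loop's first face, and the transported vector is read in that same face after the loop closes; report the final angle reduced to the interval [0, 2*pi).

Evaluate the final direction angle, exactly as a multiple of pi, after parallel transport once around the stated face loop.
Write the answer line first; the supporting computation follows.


Answer: final direction angle = (23/12)*pi

enclosed vertex P2: corner angles sum to (13/6)*pi, defect = 2*pi - (13/6)*pi = -pi/6
enclosed vertex P3: corner angles sum to 2*pi, defect = 2*pi - 2*pi = 0
by Gauss-Bonnet the loop rotates the vector by the enclosed defect sum (positive orientation, mod 2*pi)
final angle = pi/12 - pi/6 = (23/12)*pi (mod 2*pi)


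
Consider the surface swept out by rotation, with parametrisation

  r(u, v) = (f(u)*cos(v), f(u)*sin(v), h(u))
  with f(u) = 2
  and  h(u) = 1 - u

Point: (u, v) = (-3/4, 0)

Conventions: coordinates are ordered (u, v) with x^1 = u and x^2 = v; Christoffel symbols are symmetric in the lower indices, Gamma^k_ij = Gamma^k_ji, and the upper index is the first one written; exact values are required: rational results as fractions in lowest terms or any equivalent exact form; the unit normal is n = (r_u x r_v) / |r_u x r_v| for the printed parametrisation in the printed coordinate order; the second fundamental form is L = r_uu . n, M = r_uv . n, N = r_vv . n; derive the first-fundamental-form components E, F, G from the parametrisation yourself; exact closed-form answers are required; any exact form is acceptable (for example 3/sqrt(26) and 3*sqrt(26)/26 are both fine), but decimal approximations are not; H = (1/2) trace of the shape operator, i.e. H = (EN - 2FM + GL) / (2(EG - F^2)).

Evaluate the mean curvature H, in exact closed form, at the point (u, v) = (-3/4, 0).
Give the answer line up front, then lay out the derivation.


Answer: H = -1/4

f = 2, f' = 0, f'' = 0, h' = -1, h'' = 0
E = 1, F = 0, G = 4; answer radicand W^2 = 1
unnormalised second-form numerators: l = 0, m = 0, n = -2; L = l/sqrt(1), and similarly M = m/sqrt(W^2), N = n/sqrt(W^2)
H = (E*n - 2*F*m + G*l) / (2*(EG - F^2)*sqrt(W^2)); E*n - 2*F*m + G*l = -2, EG - F^2 = 4, so H = (-1/4)/sqrt(1)


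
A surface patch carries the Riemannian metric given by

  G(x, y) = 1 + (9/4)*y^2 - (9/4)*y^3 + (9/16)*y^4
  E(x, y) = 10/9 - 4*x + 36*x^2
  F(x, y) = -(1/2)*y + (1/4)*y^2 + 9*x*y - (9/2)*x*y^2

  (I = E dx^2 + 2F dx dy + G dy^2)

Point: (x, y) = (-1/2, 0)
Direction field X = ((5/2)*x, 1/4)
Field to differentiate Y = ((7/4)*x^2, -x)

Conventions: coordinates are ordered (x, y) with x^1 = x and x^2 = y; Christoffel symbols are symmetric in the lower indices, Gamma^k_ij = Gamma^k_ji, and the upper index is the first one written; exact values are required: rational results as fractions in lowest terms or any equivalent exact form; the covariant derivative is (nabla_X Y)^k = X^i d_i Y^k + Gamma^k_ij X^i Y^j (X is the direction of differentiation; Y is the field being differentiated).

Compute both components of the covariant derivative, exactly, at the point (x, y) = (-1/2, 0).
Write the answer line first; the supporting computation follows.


Answer: (nabla_X Y)^x = 1325/436, (nabla_X Y)^y = 5/4

E = 109/9, F = 0, G = 1 at the point
E_x = -40, E_y = 0, F_x = 0, F_y = -5, G_x = 0, G_y = 0
EG - F^2 = 109/9;  g^inv = (9/109) * [[1, 0], [0, 109/9]]
first-kind symbols [ij,l] = (1/2)(d_i g_jl + d_j g_il - d_l g_ij): [xx,x] = E_x/2 = -20, [xx,y] = F_x - E_y/2 = 0, [xy,x] = E_y/2 = 0, [xy,y] = G_x/2 = 0, [yy,x] = F_y - G_x/2 = -5, [yy,y] = G_y/2 = 0
Gamma^x_ij = (G*[ij,x] - F*[ij,y])/(EG - F^2), Gamma^y_ij = (E*[ij,y] - F*[ij,x])/(EG - F^2)
Gamma_xxx = -180/109, Gamma_xxy = 0, Gamma_xyy = -45/109, Gamma_yxx = 0, Gamma_yxy = 0, Gamma_yyy = 0
X = (-5/4, 1/4), Y = (7/16, 1/2) at the point


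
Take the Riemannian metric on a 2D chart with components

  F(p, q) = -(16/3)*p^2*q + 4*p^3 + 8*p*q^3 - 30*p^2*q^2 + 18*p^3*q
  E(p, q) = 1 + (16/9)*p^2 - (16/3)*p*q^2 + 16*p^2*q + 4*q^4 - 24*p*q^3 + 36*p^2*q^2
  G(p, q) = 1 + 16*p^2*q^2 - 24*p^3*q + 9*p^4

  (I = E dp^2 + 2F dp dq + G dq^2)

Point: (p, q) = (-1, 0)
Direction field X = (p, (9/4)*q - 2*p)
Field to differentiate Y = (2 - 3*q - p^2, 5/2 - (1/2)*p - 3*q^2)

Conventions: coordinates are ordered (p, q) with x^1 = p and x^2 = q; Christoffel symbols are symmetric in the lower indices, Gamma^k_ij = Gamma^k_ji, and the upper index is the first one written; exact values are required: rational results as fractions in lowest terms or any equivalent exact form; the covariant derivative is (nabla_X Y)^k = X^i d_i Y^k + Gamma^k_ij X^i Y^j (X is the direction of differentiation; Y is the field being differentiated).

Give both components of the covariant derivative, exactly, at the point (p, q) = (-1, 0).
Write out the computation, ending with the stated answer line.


E = 25/9, F = -4, G = 10 at the point
E_p = -32/9, E_q = 16, F_p = 12, F_q = -70/3, G_p = -36, G_q = 24
EG - F^2 = 106/9;  g^inv = (9/106) * [[10, 4], [4, 25/9]]
first-kind symbols [ij,l] = (1/2)(d_i g_jl + d_j g_il - d_l g_ij): [pp,p] = E_p/2 = -16/9, [pp,q] = F_p - E_q/2 = 4, [pq,p] = E_q/2 = 8, [pq,q] = G_p/2 = -18, [qq,p] = F_q - G_p/2 = -16/3, [qq,q] = G_q/2 = 12
Gamma^p_ij = (G*[ij,p] - F*[ij,q])/(EG - F^2), Gamma^q_ij = (E*[ij,q] - F*[ij,p])/(EG - F^2)
Gamma_ppp = -8/53, Gamma_ppq = 36/53, Gamma_pqq = -24/53, Gamma_qpp = 18/53, Gamma_qpq = -81/53, Gamma_qqq = 54/53
X = (-1, 2), Y = (1, 3) at the point

Answer: (nabla_X Y)^p = -596/53, (nabla_X Y)^q = 827/106


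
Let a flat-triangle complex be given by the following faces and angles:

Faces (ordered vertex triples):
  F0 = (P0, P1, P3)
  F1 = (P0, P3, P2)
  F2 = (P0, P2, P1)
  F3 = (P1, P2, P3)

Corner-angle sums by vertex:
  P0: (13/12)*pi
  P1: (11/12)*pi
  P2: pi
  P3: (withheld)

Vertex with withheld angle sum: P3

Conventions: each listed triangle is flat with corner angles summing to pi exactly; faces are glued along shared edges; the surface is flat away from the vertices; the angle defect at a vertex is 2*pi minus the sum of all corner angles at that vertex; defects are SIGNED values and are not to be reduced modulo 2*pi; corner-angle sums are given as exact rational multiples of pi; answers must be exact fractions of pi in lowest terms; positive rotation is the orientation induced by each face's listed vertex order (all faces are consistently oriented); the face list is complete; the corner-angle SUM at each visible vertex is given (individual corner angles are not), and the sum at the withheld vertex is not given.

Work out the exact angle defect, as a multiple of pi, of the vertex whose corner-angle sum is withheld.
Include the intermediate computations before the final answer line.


V = 4, E = 6, F = 4; chi = V - E + F = 2
Gauss-Bonnet: total defect = 2*pi*chi = 4*pi; visible defects sum to 3*pi

Answer: defect(P3) = pi


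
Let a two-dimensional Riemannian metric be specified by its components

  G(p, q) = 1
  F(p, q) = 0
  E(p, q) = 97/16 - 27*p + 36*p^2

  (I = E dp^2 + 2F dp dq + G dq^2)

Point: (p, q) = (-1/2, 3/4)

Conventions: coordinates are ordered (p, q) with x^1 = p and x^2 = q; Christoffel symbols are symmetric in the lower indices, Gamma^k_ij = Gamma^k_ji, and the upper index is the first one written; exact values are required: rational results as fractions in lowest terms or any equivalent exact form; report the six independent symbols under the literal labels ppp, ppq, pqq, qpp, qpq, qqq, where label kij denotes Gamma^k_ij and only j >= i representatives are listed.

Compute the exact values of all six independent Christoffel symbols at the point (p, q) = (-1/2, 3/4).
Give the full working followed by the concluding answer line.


E = 457/16, F = 0, G = 1 at the point
E_p = -63, E_q = 0, F_p = 0, F_q = 0, G_p = 0, G_q = 0
EG - F^2 = 457/16;  g^inv = (16/457) * [[1, 0], [0, 457/16]]
first-kind symbols [ij,l] = (1/2)(d_i g_jl + d_j g_il - d_l g_ij): [pp,p] = E_p/2 = -63/2, [pp,q] = F_p - E_q/2 = 0, [pq,p] = E_q/2 = 0, [pq,q] = G_p/2 = 0, [qq,p] = F_q - G_p/2 = 0, [qq,q] = G_q/2 = 0
Gamma^p_ij = (G*[ij,p] - F*[ij,q])/(EG - F^2), Gamma^q_ij = (E*[ij,q] - F*[ij,p])/(EG - F^2)

Answer: Gamma_ppp = -504/457, Gamma_ppq = 0, Gamma_pqq = 0, Gamma_qpp = 0, Gamma_qpq = 0, Gamma_qqq = 0


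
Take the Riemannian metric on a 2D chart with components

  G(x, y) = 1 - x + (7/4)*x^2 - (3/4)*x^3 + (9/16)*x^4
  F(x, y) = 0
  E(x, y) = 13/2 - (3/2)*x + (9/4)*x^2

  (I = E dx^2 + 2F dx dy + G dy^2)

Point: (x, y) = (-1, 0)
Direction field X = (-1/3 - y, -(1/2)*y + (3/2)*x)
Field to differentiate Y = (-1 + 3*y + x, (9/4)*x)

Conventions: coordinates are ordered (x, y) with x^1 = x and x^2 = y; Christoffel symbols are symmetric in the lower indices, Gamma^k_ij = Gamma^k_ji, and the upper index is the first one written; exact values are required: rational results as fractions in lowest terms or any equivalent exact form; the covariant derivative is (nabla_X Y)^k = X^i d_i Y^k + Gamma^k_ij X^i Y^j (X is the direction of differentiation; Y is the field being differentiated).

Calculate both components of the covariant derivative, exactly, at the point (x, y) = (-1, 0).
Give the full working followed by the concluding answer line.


E = 41/4, F = 0, G = 81/16 at the point
E_x = -6, E_y = 0, F_x = 0, F_y = 0, G_x = -9, G_y = 0
EG - F^2 = 3321/64;  g^inv = (64/3321) * [[81/16, 0], [0, 41/4]]
first-kind symbols [ij,l] = (1/2)(d_i g_jl + d_j g_il - d_l g_ij): [xx,x] = E_x/2 = -3, [xx,y] = F_x - E_y/2 = 0, [xy,x] = E_y/2 = 0, [xy,y] = G_x/2 = -9/2, [yy,x] = F_y - G_x/2 = 9/2, [yy,y] = G_y/2 = 0
Gamma^x_ij = (G*[ij,x] - F*[ij,y])/(EG - F^2), Gamma^y_ij = (E*[ij,y] - F*[ij,x])/(EG - F^2)
Gamma_xxx = -12/41, Gamma_xxy = 0, Gamma_xyy = 18/41, Gamma_yxx = 0, Gamma_yxy = -8/9, Gamma_yyy = 0
X = (-1/3, -3/2), Y = (-2, -9/4) at the point

Answer: (nabla_X Y)^x = -1745/492, (nabla_X Y)^y = -49/12


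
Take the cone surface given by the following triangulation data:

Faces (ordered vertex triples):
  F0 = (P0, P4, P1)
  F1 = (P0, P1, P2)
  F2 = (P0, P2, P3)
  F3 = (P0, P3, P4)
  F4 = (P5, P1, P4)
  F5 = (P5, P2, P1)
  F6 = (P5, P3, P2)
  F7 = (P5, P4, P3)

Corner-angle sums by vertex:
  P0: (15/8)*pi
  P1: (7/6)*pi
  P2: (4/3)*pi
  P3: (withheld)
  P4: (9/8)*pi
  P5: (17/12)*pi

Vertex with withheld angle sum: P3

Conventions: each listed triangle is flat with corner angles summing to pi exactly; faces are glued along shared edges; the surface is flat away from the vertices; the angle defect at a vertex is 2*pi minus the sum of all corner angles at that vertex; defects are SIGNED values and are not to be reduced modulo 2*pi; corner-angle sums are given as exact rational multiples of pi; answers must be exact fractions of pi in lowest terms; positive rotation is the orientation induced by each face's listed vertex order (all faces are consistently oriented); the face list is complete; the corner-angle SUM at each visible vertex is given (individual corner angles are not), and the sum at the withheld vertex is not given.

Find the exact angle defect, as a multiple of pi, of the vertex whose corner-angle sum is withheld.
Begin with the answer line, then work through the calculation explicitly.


Answer: defect(P3) = (11/12)*pi

V = 6, E = 12, F = 8; chi = V - E + F = 2
Gauss-Bonnet: total defect = 2*pi*chi = 4*pi; visible defects sum to (37/12)*pi


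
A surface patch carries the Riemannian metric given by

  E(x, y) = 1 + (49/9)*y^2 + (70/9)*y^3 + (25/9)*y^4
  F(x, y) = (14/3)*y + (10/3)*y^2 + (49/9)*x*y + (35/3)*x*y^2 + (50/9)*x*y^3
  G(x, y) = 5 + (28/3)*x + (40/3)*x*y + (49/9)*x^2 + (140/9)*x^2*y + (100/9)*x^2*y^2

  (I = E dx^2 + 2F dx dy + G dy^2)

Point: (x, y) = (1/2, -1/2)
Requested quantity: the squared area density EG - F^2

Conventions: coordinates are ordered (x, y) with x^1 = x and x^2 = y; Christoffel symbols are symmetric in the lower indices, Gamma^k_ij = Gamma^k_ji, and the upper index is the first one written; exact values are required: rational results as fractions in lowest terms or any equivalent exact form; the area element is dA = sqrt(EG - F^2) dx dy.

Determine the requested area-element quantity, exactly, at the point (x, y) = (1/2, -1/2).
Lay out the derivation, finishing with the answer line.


E = 25/16, F = -7/4, G = 58/9; EG - F^2 = 1009/144

Answer: EG - F^2 = 1009/144


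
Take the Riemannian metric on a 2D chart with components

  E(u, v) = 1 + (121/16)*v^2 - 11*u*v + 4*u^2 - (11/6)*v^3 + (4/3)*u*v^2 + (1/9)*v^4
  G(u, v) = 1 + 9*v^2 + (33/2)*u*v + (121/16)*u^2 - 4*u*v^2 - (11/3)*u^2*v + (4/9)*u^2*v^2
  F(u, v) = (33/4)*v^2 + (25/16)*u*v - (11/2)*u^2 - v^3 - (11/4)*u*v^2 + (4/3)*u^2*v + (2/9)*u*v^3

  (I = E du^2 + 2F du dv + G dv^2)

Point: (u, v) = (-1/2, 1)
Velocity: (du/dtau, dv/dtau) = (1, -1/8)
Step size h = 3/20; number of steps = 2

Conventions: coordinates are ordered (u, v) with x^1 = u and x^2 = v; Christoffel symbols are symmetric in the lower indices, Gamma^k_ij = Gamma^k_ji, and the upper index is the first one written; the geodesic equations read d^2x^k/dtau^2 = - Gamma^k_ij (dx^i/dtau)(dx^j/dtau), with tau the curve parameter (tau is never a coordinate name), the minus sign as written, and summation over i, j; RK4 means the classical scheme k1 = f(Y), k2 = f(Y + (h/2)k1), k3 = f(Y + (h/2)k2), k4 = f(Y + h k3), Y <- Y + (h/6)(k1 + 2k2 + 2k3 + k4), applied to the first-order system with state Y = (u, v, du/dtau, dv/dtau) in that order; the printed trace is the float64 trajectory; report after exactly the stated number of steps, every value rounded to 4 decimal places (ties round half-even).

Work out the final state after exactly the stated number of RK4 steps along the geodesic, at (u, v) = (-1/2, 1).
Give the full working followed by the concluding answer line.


f(Y) = (du/dtau, dv/dtau, -Gamma^u_ij Y'^i Y'^j, -Gamma^v_ij Y'^i Y'^j) with the Gammas evaluated at the stage position; h = 0.150000; intermediate values shown to 6 dp
step 0: u = -0.5000, v = 1.0000, du/dtau = 1.0000, dv/dtau = -0.1250
step 1:
  k1: at (u, v) = (-0.500000, 1.000000), (du/dtau, dv/dtau) = (1.000000, -0.125000); Gamma_uuu = -0.413924, Gamma_uuv = 0.431170, Gamma_uvv = 0.689873, Gamma_vuu = -0.237249, Gamma_vuv = 0.247134, Gamma_vvv = 0.395415; k1 = (1.000000, -0.125000, 0.510937, 0.292854)
  k2: at (u, v) = (-0.425000, 0.990625), (du/dtau, dv/dtau) = (1.038320, -0.103036); Gamma_uuu = -0.408803, Gamma_uuv = 0.427114, Gamma_uvv = 0.671118, Gamma_vuu = -0.262346, Gamma_vuv = 0.274097, Gamma_vvv = 0.430684; k2 = (1.038320, -0.103036, 0.524998, 0.336913)
  k3: at (u, v) = (-0.422126, 0.992272), (du/dtau, dv/dtau) = (1.039375, -0.099732); Gamma_uuu = -0.407673, Gamma_uuv = 0.425709, Gamma_uvv = 0.668872, Gamma_vuu = -0.263240, Gamma_vuv = 0.274887, Gamma_vvv = 0.431900; k3 = (1.039375, -0.099732, 0.522013, 0.337071)
  k4: at (u, v) = (-0.344094, 0.985040), (du/dtau, dv/dtau) = (1.078302, -0.074439); Gamma_uuu = -0.398096, Gamma_uuv = 0.416669, Gamma_uvv = 0.642806, Gamma_vuu = -0.289456, Gamma_vuv = 0.302960, Gamma_vvv = 0.467384; k4 = (1.078302, -0.074439, 0.526209, 0.382607)
  Y <- Y + (h/6)(k1 + 2k2 + 2k3 + k4): u = -0.3442, v = 0.9849, du/dtau = 1.0783, dv/dtau = -0.0744
step 2:
  k1: at (u, v) = (-0.344158, 0.984876), (du/dtau, dv/dtau) = (1.078279, -0.074414); Gamma_uuu = -0.398179, Gamma_uuv = 0.416778, Gamma_uvv = 0.642948, Gamma_vuu = -0.289451, Gamma_vuv = 0.302971, Gamma_vvv = 0.467382; k1 = (1.078279, -0.074414, 0.526281, 0.382573)
  k2: at (u, v) = (-0.263287, 0.979295), (du/dtau, dv/dtau) = (1.117750, -0.045721); Gamma_uuu = -0.384062, Gamma_uuv = 0.402716, Gamma_uvv = 0.609800, Gamma_vuu = -0.315960, Gamma_vuv = 0.331306, Gamma_vvv = 0.501669; k2 = (1.117750, -0.045721, 0.519721, 0.427564)
  k3: at (u, v) = (-0.260326, 0.981447), (du/dtau, dv/dtau) = (1.117258, -0.042347); Gamma_uuu = -0.382503, Gamma_uuv = 0.400806, Gamma_uvv = 0.606946, Gamma_vuu = -0.316550, Gamma_vuv = 0.331698, Gamma_vvv = 0.502294; k3 = (1.117258, -0.042347, 0.514303, 0.425625)
  k4: at (u, v) = (-0.176569, 0.978524), (du/dtau, dv/dtau) = (1.155425, -0.010570); Gamma_uuu = -0.363192, Gamma_uuv = 0.380925, Gamma_uvv = 0.566164, Gamma_vuu = -0.341904, Gamma_vuv = 0.358598, Gamma_vvv = 0.532979; k4 = (1.155425, -0.010570, 0.494105, 0.465144)
  Y <- Y + (h/6)(k1 + 2k2 + 2k3 + k4): u = -0.1766, v = 0.9783, du/dtau = 1.1555, dv/dtau = -0.0106

Answer: u = -0.1766, v = 0.9783, du/dtau = 1.1555, dv/dtau = -0.0106
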